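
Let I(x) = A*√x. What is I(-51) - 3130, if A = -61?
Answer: -3130 - 61*I*√51 ≈ -3130.0 - 435.63*I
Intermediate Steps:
I(x) = -61*√x
I(-51) - 3130 = -61*I*√51 - 3130 = -3130 - 61*I*√51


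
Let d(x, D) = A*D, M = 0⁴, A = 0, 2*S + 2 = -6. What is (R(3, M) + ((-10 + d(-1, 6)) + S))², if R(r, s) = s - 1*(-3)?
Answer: 121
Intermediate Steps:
S = -4 (S = -1 + (½)*(-6) = -1 - 3 = -4)
M = 0
d(x, D) = 0 (d(x, D) = 0*D = 0)
R(r, s) = 3 + s (R(r, s) = s + 3 = 3 + s)
(R(3, M) + ((-10 + d(-1, 6)) + S))² = ((3 + 0) + ((-10 + 0) - 4))² = (3 + (-10 - 4))² = (3 - 14)² = (-11)² = 121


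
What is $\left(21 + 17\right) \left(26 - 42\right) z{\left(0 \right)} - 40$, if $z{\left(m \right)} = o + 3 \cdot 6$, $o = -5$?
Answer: $-7944$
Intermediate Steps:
$z{\left(m \right)} = 13$ ($z{\left(m \right)} = -5 + 3 \cdot 6 = -5 + 18 = 13$)
$\left(21 + 17\right) \left(26 - 42\right) z{\left(0 \right)} - 40 = \left(21 + 17\right) \left(26 - 42\right) 13 - 40 = 38 \left(-16\right) 13 - 40 = \left(-608\right) 13 - 40 = -7904 - 40 = -7944$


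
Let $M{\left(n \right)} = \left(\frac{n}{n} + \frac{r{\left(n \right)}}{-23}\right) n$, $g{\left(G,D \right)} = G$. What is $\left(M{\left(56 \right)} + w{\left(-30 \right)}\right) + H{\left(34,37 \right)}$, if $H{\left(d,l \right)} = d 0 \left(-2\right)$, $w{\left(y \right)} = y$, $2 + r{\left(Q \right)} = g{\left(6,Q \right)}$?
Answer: $\frac{374}{23} \approx 16.261$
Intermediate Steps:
$r{\left(Q \right)} = 4$ ($r{\left(Q \right)} = -2 + 6 = 4$)
$H{\left(d,l \right)} = 0$ ($H{\left(d,l \right)} = 0 \left(-2\right) = 0$)
$M{\left(n \right)} = \frac{19 n}{23}$ ($M{\left(n \right)} = \left(\frac{n}{n} + \frac{4}{-23}\right) n = \left(1 + 4 \left(- \frac{1}{23}\right)\right) n = \left(1 - \frac{4}{23}\right) n = \frac{19 n}{23}$)
$\left(M{\left(56 \right)} + w{\left(-30 \right)}\right) + H{\left(34,37 \right)} = \left(\frac{19}{23} \cdot 56 - 30\right) + 0 = \left(\frac{1064}{23} - 30\right) + 0 = \frac{374}{23} + 0 = \frac{374}{23}$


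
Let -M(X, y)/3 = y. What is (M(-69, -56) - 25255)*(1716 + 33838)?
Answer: -891943198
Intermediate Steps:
M(X, y) = -3*y
(M(-69, -56) - 25255)*(1716 + 33838) = (-3*(-56) - 25255)*(1716 + 33838) = (168 - 25255)*35554 = -25087*35554 = -891943198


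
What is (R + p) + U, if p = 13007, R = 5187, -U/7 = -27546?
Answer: 211016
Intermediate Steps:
U = 192822 (U = -7*(-27546) = 192822)
(R + p) + U = (5187 + 13007) + 192822 = 18194 + 192822 = 211016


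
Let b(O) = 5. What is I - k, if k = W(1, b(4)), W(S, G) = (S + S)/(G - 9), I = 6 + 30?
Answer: 73/2 ≈ 36.500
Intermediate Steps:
I = 36
W(S, G) = 2*S/(-9 + G) (W(S, G) = (2*S)/(-9 + G) = 2*S/(-9 + G))
k = -½ (k = 2*1/(-9 + 5) = 2*1/(-4) = 2*1*(-¼) = -½ ≈ -0.50000)
I - k = 36 - 1*(-½) = 36 + ½ = 73/2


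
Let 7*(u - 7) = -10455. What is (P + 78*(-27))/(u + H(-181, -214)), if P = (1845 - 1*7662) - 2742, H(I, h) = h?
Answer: 24885/3968 ≈ 6.2714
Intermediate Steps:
u = -10406/7 (u = 7 + (⅐)*(-10455) = 7 - 10455/7 = -10406/7 ≈ -1486.6)
P = -8559 (P = (1845 - 7662) - 2742 = -5817 - 2742 = -8559)
(P + 78*(-27))/(u + H(-181, -214)) = (-8559 + 78*(-27))/(-10406/7 - 214) = (-8559 - 2106)/(-11904/7) = -10665*(-7/11904) = 24885/3968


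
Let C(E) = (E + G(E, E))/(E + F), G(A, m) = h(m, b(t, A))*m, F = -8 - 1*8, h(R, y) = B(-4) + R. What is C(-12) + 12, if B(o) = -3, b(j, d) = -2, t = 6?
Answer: 6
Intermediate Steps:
h(R, y) = -3 + R
F = -16 (F = -8 - 8 = -16)
G(A, m) = m*(-3 + m) (G(A, m) = (-3 + m)*m = m*(-3 + m))
C(E) = (E + E*(-3 + E))/(-16 + E) (C(E) = (E + E*(-3 + E))/(E - 16) = (E + E*(-3 + E))/(-16 + E))
C(-12) + 12 = -12*(-2 - 12)/(-16 - 12) + 12 = -12*(-14)/(-28) + 12 = -12*(-1/28)*(-14) + 12 = -6 + 12 = 6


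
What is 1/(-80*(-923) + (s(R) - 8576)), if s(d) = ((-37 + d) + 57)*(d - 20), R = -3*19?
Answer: 1/68113 ≈ 1.4681e-5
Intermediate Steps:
R = -57
s(d) = (-20 + d)*(20 + d) (s(d) = (20 + d)*(-20 + d) = (-20 + d)*(20 + d))
1/(-80*(-923) + (s(R) - 8576)) = 1/(-80*(-923) + ((-400 + (-57)²) - 8576)) = 1/(73840 + ((-400 + 3249) - 8576)) = 1/(73840 + (2849 - 8576)) = 1/(73840 - 5727) = 1/68113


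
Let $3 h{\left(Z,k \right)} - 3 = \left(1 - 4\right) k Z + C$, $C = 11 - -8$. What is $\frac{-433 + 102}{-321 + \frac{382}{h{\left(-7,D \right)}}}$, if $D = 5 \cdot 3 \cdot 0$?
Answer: $\frac{3641}{2958} \approx 1.2309$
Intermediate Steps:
$C = 19$ ($C = 11 + 8 = 19$)
$D = 0$ ($D = 15 \cdot 0 = 0$)
$h{\left(Z,k \right)} = \frac{22}{3} - Z k$ ($h{\left(Z,k \right)} = 1 + \frac{\left(1 - 4\right) k Z + 19}{3} = 1 + \frac{- 3 k Z + 19}{3} = 1 + \frac{- 3 Z k + 19}{3} = 1 + \frac{19 - 3 Z k}{3} = 1 - \left(- \frac{19}{3} + Z k\right) = \frac{22}{3} - Z k$)
$\frac{-433 + 102}{-321 + \frac{382}{h{\left(-7,D \right)}}} = \frac{-433 + 102}{-321 + \frac{382}{\frac{22}{3} - \left(-7\right) 0}} = - \frac{331}{-321 + \frac{382}{\frac{22}{3} + 0}} = - \frac{331}{-321 + \frac{382}{\frac{22}{3}}} = - \frac{331}{-321 + 382 \cdot \frac{3}{22}} = - \frac{331}{-321 + \frac{573}{11}} = - \frac{331}{- \frac{2958}{11}} = \left(-331\right) \left(- \frac{11}{2958}\right) = \frac{3641}{2958}$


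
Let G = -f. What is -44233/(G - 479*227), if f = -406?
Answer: 44233/108327 ≈ 0.40833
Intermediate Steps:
G = 406 (G = -1*(-406) = 406)
-44233/(G - 479*227) = -44233/(406 - 479*227) = -44233/(406 - 108733) = -44233/(-108327) = -44233*(-1/108327) = 44233/108327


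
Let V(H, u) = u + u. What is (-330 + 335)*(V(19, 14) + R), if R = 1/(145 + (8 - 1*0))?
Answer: 21425/153 ≈ 140.03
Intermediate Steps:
R = 1/153 (R = 1/(145 + (8 + 0)) = 1/(145 + 8) = 1/153 ≈ 0.0065359)
V(H, u) = 2*u
(-330 + 335)*(V(19, 14) + R) = (-330 + 335)*(2*14 + 1/153) = 5*(28 + 1/153) = 5*(4285/153) = 21425/153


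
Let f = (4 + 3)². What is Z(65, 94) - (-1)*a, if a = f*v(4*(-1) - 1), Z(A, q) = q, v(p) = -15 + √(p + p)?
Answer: -641 + 49*I*√10 ≈ -641.0 + 154.95*I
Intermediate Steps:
v(p) = -15 + √2*√p (v(p) = -15 + √(2*p) = -15 + √2*√p)
f = 49 (f = 7² = 49)
a = -735 + 49*I*√10 (a = 49*(-15 + √2*√(4*(-1) - 1)) = 49*(-15 + √2*√(-4 - 1)) = 49*(-15 + √2*√(-5)) = 49*(-15 + √2*(I*√5)) = 49*(-15 + I*√10) = -735 + 49*I*√10 ≈ -735.0 + 154.95*I)
Z(65, 94) - (-1)*a = 94 - (-1)*(-735 + 49*I*√10) = 94 - (735 - 49*I*√10) = 94 + (-735 + 49*I*√10) = -641 + 49*I*√10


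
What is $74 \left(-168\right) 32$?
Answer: $-397824$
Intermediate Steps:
$74 \left(-168\right) 32 = \left(-12432\right) 32 = -397824$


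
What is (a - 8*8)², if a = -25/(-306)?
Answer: 382554481/93636 ≈ 4085.6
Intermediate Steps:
a = 25/306 (a = -25*(-1/306) = 25/306 ≈ 0.081699)
(a - 8*8)² = (25/306 - 8*8)² = (25/306 - 64)² = (-19559/306)² = 382554481/93636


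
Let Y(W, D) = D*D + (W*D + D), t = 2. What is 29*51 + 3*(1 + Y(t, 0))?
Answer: 1482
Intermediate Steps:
Y(W, D) = D + D**2 + D*W (Y(W, D) = D**2 + (D*W + D) = D**2 + (D + D*W) = D + D**2 + D*W)
29*51 + 3*(1 + Y(t, 0)) = 29*51 + 3*(1 + 0*(1 + 0 + 2)) = 1479 + 3*(1 + 0*3) = 1479 + 3*(1 + 0) = 1479 + 3*1 = 1479 + 3 = 1482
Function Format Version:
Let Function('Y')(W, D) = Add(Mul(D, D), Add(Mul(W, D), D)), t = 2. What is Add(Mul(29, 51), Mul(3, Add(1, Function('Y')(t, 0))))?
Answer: 1482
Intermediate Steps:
Function('Y')(W, D) = Add(D, Pow(D, 2), Mul(D, W)) (Function('Y')(W, D) = Add(Pow(D, 2), Add(Mul(D, W), D)) = Add(Pow(D, 2), Add(D, Mul(D, W))) = Add(D, Pow(D, 2), Mul(D, W)))
Add(Mul(29, 51), Mul(3, Add(1, Function('Y')(t, 0)))) = Add(Mul(29, 51), Mul(3, Add(1, Mul(0, Add(1, 0, 2))))) = Add(1479, Mul(3, Add(1, Mul(0, 3)))) = Add(1479, Mul(3, Add(1, 0))) = Add(1479, Mul(3, 1)) = Add(1479, 3) = 1482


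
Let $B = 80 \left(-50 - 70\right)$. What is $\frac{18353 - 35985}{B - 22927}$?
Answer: $\frac{17632}{32527} \approx 0.54207$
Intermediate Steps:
$B = -9600$ ($B = 80 \left(-120\right) = -9600$)
$\frac{18353 - 35985}{B - 22927} = \frac{18353 - 35985}{-9600 - 22927} = - \frac{17632}{-32527} = \left(-17632\right) \left(- \frac{1}{32527}\right) = \frac{17632}{32527}$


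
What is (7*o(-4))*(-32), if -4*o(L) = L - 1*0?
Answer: -224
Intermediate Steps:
o(L) = -L/4 (o(L) = -(L - 1*0)/4 = -(L + 0)/4 = -L/4)
(7*o(-4))*(-32) = (7*(-¼*(-4)))*(-32) = (7*1)*(-32) = 7*(-32) = -224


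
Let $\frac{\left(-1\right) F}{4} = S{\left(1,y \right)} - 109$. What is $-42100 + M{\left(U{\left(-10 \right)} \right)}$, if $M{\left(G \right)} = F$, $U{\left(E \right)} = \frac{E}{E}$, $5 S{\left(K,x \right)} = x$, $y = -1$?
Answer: $- \frac{208316}{5} \approx -41663.0$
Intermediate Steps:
$S{\left(K,x \right)} = \frac{x}{5}$
$U{\left(E \right)} = 1$
$F = \frac{2184}{5}$ ($F = - 4 \left(\frac{1}{5} \left(-1\right) - 109\right) = - 4 \left(- \frac{1}{5} - 109\right) = \left(-4\right) \left(- \frac{546}{5}\right) = \frac{2184}{5} \approx 436.8$)
$M{\left(G \right)} = \frac{2184}{5}$
$-42100 + M{\left(U{\left(-10 \right)} \right)} = -42100 + \frac{2184}{5} = - \frac{208316}{5}$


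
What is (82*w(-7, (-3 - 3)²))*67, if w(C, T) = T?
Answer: 197784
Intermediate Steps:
(82*w(-7, (-3 - 3)²))*67 = (82*(-3 - 3)²)*67 = (82*(-6)²)*67 = (82*36)*67 = 2952*67 = 197784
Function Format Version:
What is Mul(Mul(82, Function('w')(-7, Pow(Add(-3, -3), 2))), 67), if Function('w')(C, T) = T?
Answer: 197784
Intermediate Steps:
Mul(Mul(82, Function('w')(-7, Pow(Add(-3, -3), 2))), 67) = Mul(Mul(82, Pow(Add(-3, -3), 2)), 67) = Mul(Mul(82, Pow(-6, 2)), 67) = Mul(Mul(82, 36), 67) = Mul(2952, 67) = 197784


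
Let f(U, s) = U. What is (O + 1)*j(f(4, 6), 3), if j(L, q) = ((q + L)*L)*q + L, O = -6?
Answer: -440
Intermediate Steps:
j(L, q) = L + L*q*(L + q) (j(L, q) = ((L + q)*L)*q + L = (L*(L + q))*q + L = L*q*(L + q) + L = L + L*q*(L + q))
(O + 1)*j(f(4, 6), 3) = (-6 + 1)*(4*(1 + 3² + 4*3)) = -20*(1 + 9 + 12) = -20*22 = -5*88 = -440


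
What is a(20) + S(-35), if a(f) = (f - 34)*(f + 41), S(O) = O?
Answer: -889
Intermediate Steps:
a(f) = (-34 + f)*(41 + f)
a(20) + S(-35) = (-1394 + 20² + 7*20) - 35 = (-1394 + 400 + 140) - 35 = -854 - 35 = -889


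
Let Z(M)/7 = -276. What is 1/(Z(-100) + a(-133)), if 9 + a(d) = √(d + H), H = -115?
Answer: -1941/3767729 - 2*I*√62/3767729 ≈ -0.00051516 - 4.1797e-6*I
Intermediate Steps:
Z(M) = -1932 (Z(M) = 7*(-276) = -1932)
a(d) = -9 + √(-115 + d) (a(d) = -9 + √(d - 115) = -9 + √(-115 + d))
1/(Z(-100) + a(-133)) = 1/(-1932 + (-9 + √(-115 - 133))) = 1/(-1932 + (-9 + √(-248))) = 1/(-1932 + (-9 + 2*I*√62)) = 1/(-1941 + 2*I*√62)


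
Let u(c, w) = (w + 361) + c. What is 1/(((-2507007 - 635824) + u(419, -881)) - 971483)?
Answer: -1/4114415 ≈ -2.4305e-7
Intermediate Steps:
u(c, w) = 361 + c + w (u(c, w) = (361 + w) + c = 361 + c + w)
1/(((-2507007 - 635824) + u(419, -881)) - 971483) = 1/(((-2507007 - 635824) + (361 + 419 - 881)) - 971483) = 1/((-3142831 - 101) - 971483) = 1/(-3142932 - 971483) = 1/(-4114415) = -1/4114415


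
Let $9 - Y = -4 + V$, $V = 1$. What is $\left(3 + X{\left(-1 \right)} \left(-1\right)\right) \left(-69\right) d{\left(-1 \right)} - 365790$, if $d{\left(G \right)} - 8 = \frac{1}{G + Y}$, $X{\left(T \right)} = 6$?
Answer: $- \frac{4005267}{11} \approx -3.6412 \cdot 10^{5}$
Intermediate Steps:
$Y = 12$ ($Y = 9 - \left(-4 + 1\right) = 9 - -3 = 9 + 3 = 12$)
$d{\left(G \right)} = 8 + \frac{1}{12 + G}$ ($d{\left(G \right)} = 8 + \frac{1}{G + 12} = 8 + \frac{1}{12 + G}$)
$\left(3 + X{\left(-1 \right)} \left(-1\right)\right) \left(-69\right) d{\left(-1 \right)} - 365790 = \left(3 + 6 \left(-1\right)\right) \left(-69\right) \frac{97 + 8 \left(-1\right)}{12 - 1} - 365790 = \left(3 - 6\right) \left(-69\right) \frac{97 - 8}{11} - 365790 = \left(-3\right) \left(-69\right) \frac{1}{11} \cdot 89 - 365790 = 207 \cdot \frac{89}{11} - 365790 = \frac{18423}{11} - 365790 = - \frac{4005267}{11}$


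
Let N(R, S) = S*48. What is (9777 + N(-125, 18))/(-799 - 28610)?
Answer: -3547/9803 ≈ -0.36183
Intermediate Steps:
N(R, S) = 48*S
(9777 + N(-125, 18))/(-799 - 28610) = (9777 + 48*18)/(-799 - 28610) = (9777 + 864)/(-29409) = 10641*(-1/29409) = -3547/9803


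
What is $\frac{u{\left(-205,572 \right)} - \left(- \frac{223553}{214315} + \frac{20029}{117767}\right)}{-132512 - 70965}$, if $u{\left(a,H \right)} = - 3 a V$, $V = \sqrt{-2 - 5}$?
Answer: $- \frac{22034651016}{5135603739721585} - \frac{615 i \sqrt{7}}{203477} \approx -4.2906 \cdot 10^{-6} - 0.0079967 i$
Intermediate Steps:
$V = i \sqrt{7}$ ($V = \sqrt{-7} = i \sqrt{7} \approx 2.6458 i$)
$u{\left(a,H \right)} = - 3 i a \sqrt{7}$ ($u{\left(a,H \right)} = - 3 a i \sqrt{7} = - 3 i a \sqrt{7}$)
$\frac{u{\left(-205,572 \right)} - \left(- \frac{223553}{214315} + \frac{20029}{117767}\right)}{-132512 - 70965} = \frac{\left(-3\right) i \left(-205\right) \sqrt{7} - \left(- \frac{223553}{214315} + \frac{20029}{117767}\right)}{-132512 - 70965} = \frac{615 i \sqrt{7} - - \frac{22034651016}{25239234605}}{-203477} = \left(615 i \sqrt{7} + \left(- \frac{20029}{117767} + \frac{223553}{214315}\right)\right) \left(- \frac{1}{203477}\right) = \left(615 i \sqrt{7} + \frac{22034651016}{25239234605}\right) \left(- \frac{1}{203477}\right) = \left(\frac{22034651016}{25239234605} + 615 i \sqrt{7}\right) \left(- \frac{1}{203477}\right) = - \frac{22034651016}{5135603739721585} - \frac{615 i \sqrt{7}}{203477}$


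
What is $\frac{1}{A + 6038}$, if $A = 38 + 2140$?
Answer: $\frac{1}{8216} \approx 0.00012171$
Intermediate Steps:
$A = 2178$
$\frac{1}{A + 6038} = \frac{1}{2178 + 6038} = \frac{1}{8216}$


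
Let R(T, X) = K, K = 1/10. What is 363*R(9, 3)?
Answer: 363/10 ≈ 36.300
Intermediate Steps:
K = ⅒ ≈ 0.10000
R(T, X) = ⅒
363*R(9, 3) = 363*(⅒) = 363/10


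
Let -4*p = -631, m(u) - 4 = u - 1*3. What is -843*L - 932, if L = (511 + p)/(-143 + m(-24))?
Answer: 1636177/664 ≈ 2464.1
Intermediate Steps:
m(u) = 1 + u (m(u) = 4 + (u - 1*3) = 4 + (u - 3) = 4 + (-3 + u) = 1 + u)
p = 631/4 (p = -¼*(-631) = 631/4 ≈ 157.75)
L = -2675/664 (L = (511 + 631/4)/(-143 + (1 - 24)) = 2675/(4*(-143 - 23)) = (2675/4)/(-166) = (2675/4)*(-1/166) = -2675/664 ≈ -4.0286)
-843*L - 932 = -843*(-2675/664) - 932 = 2255025/664 - 932 = 1636177/664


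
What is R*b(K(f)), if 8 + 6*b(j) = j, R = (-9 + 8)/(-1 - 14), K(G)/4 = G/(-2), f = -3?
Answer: -1/45 ≈ -0.022222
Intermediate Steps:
K(G) = -2*G (K(G) = 4*(G/(-2)) = 4*(G*(-½)) = 4*(-G/2) = -2*G)
R = 1/15 (R = -1/(-15) = -1*(-1/15) = 1/15 ≈ 0.066667)
b(j) = -4/3 + j/6
R*b(K(f)) = (-4/3 + (-2*(-3))/6)/15 = (-4/3 + (⅙)*6)/15 = (-4/3 + 1)/15 = (1/15)*(-⅓) = -1/45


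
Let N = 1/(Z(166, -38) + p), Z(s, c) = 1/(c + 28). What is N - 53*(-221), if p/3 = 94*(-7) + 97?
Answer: 197141493/16831 ≈ 11713.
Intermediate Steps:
p = -1683 (p = 3*(94*(-7) + 97) = 3*(-658 + 97) = 3*(-561) = -1683)
Z(s, c) = 1/(28 + c)
N = -10/16831 (N = 1/(1/(28 - 38) - 1683) = 1/(1/(-10) - 1683) = 1/(-⅒ - 1683) = 1/(-16831/10) = -10/16831 ≈ -0.00059414)
N - 53*(-221) = -10/16831 - 53*(-221) = -10/16831 - 1*(-11713) = -10/16831 + 11713 = 197141493/16831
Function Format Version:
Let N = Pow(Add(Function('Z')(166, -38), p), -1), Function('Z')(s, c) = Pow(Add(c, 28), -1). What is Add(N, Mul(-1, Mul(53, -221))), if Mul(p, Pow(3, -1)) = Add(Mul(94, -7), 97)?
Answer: Rational(197141493, 16831) ≈ 11713.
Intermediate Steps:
p = -1683 (p = Mul(3, Add(Mul(94, -7), 97)) = Mul(3, Add(-658, 97)) = Mul(3, -561) = -1683)
Function('Z')(s, c) = Pow(Add(28, c), -1)
N = Rational(-10, 16831) (N = Pow(Add(Pow(Add(28, -38), -1), -1683), -1) = Pow(Add(Pow(-10, -1), -1683), -1) = Pow(Add(Rational(-1, 10), -1683), -1) = Pow(Rational(-16831, 10), -1) = Rational(-10, 16831) ≈ -0.00059414)
Add(N, Mul(-1, Mul(53, -221))) = Add(Rational(-10, 16831), Mul(-1, Mul(53, -221))) = Add(Rational(-10, 16831), Mul(-1, -11713)) = Add(Rational(-10, 16831), 11713) = Rational(197141493, 16831)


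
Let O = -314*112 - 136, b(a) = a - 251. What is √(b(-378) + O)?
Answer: I*√35933 ≈ 189.56*I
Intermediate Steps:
b(a) = -251 + a
O = -35304 (O = -35168 - 136 = -35304)
√(b(-378) + O) = √((-251 - 378) - 35304) = √(-629 - 35304) = √(-35933) = I*√35933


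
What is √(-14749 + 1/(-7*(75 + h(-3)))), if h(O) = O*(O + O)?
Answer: 40*I*√3906651/651 ≈ 121.45*I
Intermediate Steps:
h(O) = 2*O² (h(O) = O*(2*O) = 2*O²)
√(-14749 + 1/(-7*(75 + h(-3)))) = √(-14749 + 1/(-7*(75 + 2*(-3)²))) = √(-14749 + 1/(-7*(75 + 2*9))) = √(-14749 + 1/(-7*(75 + 18))) = √(-14749 + 1/(-7*93)) = √(-14749 + 1/(-651)) = √(-14749 - 1/651) = √(-9601600/651) = 40*I*√3906651/651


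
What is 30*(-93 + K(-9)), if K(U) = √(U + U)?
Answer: -2790 + 90*I*√2 ≈ -2790.0 + 127.28*I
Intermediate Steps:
K(U) = √2*√U (K(U) = √(2*U) = √2*√U)
30*(-93 + K(-9)) = 30*(-93 + √2*√(-9)) = 30*(-93 + √2*(3*I)) = 30*(-93 + 3*I*√2) = -2790 + 90*I*√2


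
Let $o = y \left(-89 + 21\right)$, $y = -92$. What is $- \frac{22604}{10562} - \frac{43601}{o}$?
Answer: $- \frac{300962193}{33037936} \approx -9.1096$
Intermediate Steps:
$o = 6256$ ($o = - 92 \left(-89 + 21\right) = \left(-92\right) \left(-68\right) = 6256$)
$- \frac{22604}{10562} - \frac{43601}{o} = - \frac{22604}{10562} - \frac{43601}{6256} = \left(-22604\right) \frac{1}{10562} - \frac{43601}{6256} = - \frac{11302}{5281} - \frac{43601}{6256} = - \frac{300962193}{33037936}$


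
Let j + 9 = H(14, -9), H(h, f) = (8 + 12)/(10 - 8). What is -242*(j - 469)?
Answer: 113256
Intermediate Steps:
H(h, f) = 10 (H(h, f) = 20/2 = 20*(½) = 10)
j = 1 (j = -9 + 10 = 1)
-242*(j - 469) = -242*(1 - 469) = -242*(-468) = 113256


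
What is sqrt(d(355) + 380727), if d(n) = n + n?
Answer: sqrt(381437) ≈ 617.61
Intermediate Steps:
d(n) = 2*n
sqrt(d(355) + 380727) = sqrt(2*355 + 380727) = sqrt(710 + 380727) = sqrt(381437)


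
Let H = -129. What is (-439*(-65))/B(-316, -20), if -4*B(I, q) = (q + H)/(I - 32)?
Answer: -39720720/149 ≈ -2.6658e+5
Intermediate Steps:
B(I, q) = -(-129 + q)/(4*(-32 + I)) (B(I, q) = -(q - 129)/(4*(I - 32)) = -(-129 + q)/(4*(-32 + I)))
(-439*(-65))/B(-316, -20) = (-439*(-65))/(((129 - 1*(-20))/(4*(-32 - 316)))) = 28535/(((¼)*(129 + 20)/(-348))) = 28535/(((¼)*(-1/348)*149)) = 28535/(-149/1392) = 28535*(-1392/149) = -39720720/149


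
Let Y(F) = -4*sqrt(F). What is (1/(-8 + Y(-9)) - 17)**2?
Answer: 784987/2704 - 1329*I/676 ≈ 290.31 - 1.966*I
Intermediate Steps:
(1/(-8 + Y(-9)) - 17)**2 = (1/(-8 - 12*I) - 17)**2 = ((-8 + 12*I)/208 - 17)**2 = (-17 + (-8 + 12*I)/208)**2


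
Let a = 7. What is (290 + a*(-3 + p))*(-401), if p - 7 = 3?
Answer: -135939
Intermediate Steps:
p = 10 (p = 7 + 3 = 10)
(290 + a*(-3 + p))*(-401) = (290 + 7*(-3 + 10))*(-401) = (290 + 7*7)*(-401) = (290 + 49)*(-401) = 339*(-401) = -135939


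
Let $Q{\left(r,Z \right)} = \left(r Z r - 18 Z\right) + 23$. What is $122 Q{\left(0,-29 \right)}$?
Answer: $66490$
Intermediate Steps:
$Q{\left(r,Z \right)} = 23 - 18 Z + Z r^{2}$ ($Q{\left(r,Z \right)} = \left(Z r r - 18 Z\right) + 23 = \left(Z r^{2} - 18 Z\right) + 23 = \left(- 18 Z + Z r^{2}\right) + 23 = 23 - 18 Z + Z r^{2}$)
$122 Q{\left(0,-29 \right)} = 122 \left(23 - -522 - 29 \cdot 0^{2}\right) = 122 \left(23 + 522 - 0\right) = 122 \left(23 + 522 + 0\right) = 122 \cdot 545 = 66490$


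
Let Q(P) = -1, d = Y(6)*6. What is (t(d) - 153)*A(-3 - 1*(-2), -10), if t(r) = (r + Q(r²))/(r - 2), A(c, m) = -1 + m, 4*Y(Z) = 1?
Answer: 1694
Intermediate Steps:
Y(Z) = ¼ (Y(Z) = (¼)*1 = ¼)
d = 3/2 (d = (¼)*6 = 3/2 ≈ 1.5000)
t(r) = (-1 + r)/(-2 + r) (t(r) = (r - 1)/(r - 2) = (-1 + r)/(-2 + r))
(t(d) - 153)*A(-3 - 1*(-2), -10) = ((-1 + 3/2)/(-2 + 3/2) - 153)*(-1 - 10) = ((½)/(-½) - 153)*(-11) = (-2*½ - 153)*(-11) = (-1 - 153)*(-11) = -154*(-11) = 1694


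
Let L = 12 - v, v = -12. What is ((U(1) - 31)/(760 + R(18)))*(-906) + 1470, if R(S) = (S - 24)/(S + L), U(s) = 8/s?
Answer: 2654932/1773 ≈ 1497.4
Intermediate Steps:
L = 24 (L = 12 - 1*(-12) = 12 + 12 = 24)
R(S) = (-24 + S)/(24 + S) (R(S) = (S - 24)/(S + 24) = (-24 + S)/(24 + S))
((U(1) - 31)/(760 + R(18)))*(-906) + 1470 = ((8/1 - 31)/(760 + (-24 + 18)/(24 + 18)))*(-906) + 1470 = ((8*1 - 31)/(760 - 6/42))*(-906) + 1470 = ((8 - 31)/(760 + (1/42)*(-6)))*(-906) + 1470 = -23/(760 - ⅐)*(-906) + 1470 = -23/5319/7*(-906) + 1470 = -23*7/5319*(-906) + 1470 = -161/5319*(-906) + 1470 = 48622/1773 + 1470 = 2654932/1773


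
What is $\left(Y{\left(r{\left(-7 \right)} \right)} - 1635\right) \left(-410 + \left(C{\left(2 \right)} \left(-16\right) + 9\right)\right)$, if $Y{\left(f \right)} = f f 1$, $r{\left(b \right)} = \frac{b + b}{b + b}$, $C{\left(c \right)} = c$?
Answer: $707522$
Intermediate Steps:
$r{\left(b \right)} = 1$ ($r{\left(b \right)} = \frac{2 b}{2 b} = 2 b \frac{1}{2 b} = 1$)
$Y{\left(f \right)} = f^{2}$ ($Y{\left(f \right)} = f^{2} \cdot 1 = f^{2}$)
$\left(Y{\left(r{\left(-7 \right)} \right)} - 1635\right) \left(-410 + \left(C{\left(2 \right)} \left(-16\right) + 9\right)\right) = \left(1^{2} - 1635\right) \left(-410 + \left(2 \left(-16\right) + 9\right)\right) = \left(1 - 1635\right) \left(-410 + \left(-32 + 9\right)\right) = - 1634 \left(-410 - 23\right) = \left(-1634\right) \left(-433\right) = 707522$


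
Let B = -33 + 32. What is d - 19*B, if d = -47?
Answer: -28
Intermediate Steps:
B = -1
d - 19*B = -47 - 19*(-1) = -47 + 19 = -28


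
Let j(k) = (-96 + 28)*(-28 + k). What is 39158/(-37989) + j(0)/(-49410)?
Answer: -1769954/1655235 ≈ -1.0693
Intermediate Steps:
j(k) = 1904 - 68*k (j(k) = -68*(-28 + k) = 1904 - 68*k)
39158/(-37989) + j(0)/(-49410) = 39158/(-37989) + (1904 - 68*0)/(-49410) = 39158*(-1/37989) + (1904 + 0)*(-1/49410) = -5594/5427 + 1904*(-1/49410) = -5594/5427 - 952/24705 = -1769954/1655235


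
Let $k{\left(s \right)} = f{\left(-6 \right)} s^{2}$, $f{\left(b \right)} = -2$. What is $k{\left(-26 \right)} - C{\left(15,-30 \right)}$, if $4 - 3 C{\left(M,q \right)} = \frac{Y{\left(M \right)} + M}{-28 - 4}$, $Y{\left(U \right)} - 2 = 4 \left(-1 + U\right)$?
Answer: $- \frac{43331}{32} \approx -1354.1$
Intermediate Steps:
$k{\left(s \right)} = - 2 s^{2}$
$Y{\left(U \right)} = -2 + 4 U$ ($Y{\left(U \right)} = 2 + 4 \left(-1 + U\right) = 2 + \left(-4 + 4 U\right) = -2 + 4 U$)
$C{\left(M,q \right)} = \frac{21}{16} + \frac{5 M}{96}$ ($C{\left(M,q \right)} = \frac{4}{3} - \frac{\left(\left(-2 + 4 M\right) + M\right) \frac{1}{-28 - 4}}{3} = \frac{4}{3} - \frac{\left(-2 + 5 M\right) \frac{1}{-32}}{3} = \frac{4}{3} - \frac{\left(-2 + 5 M\right) \left(- \frac{1}{32}\right)}{3} = \frac{4}{3} - \frac{\frac{1}{16} - \frac{5 M}{32}}{3} = \frac{4}{3} + \left(- \frac{1}{48} + \frac{5 M}{96}\right) = \frac{21}{16} + \frac{5 M}{96}$)
$k{\left(-26 \right)} - C{\left(15,-30 \right)} = - 2 \left(-26\right)^{2} - \left(\frac{21}{16} + \frac{5}{96} \cdot 15\right) = \left(-2\right) 676 - \left(\frac{21}{16} + \frac{25}{32}\right) = -1352 - \frac{67}{32} = - \frac{43331}{32}$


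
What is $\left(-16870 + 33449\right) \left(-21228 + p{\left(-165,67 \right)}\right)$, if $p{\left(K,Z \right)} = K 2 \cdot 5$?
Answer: $-379294362$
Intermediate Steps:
$p{\left(K,Z \right)} = 10 K$ ($p{\left(K,Z \right)} = 2 K 5 = 10 K$)
$\left(-16870 + 33449\right) \left(-21228 + p{\left(-165,67 \right)}\right) = \left(-16870 + 33449\right) \left(-21228 + 10 \left(-165\right)\right) = 16579 \left(-21228 - 1650\right) = 16579 \left(-22878\right) = -379294362$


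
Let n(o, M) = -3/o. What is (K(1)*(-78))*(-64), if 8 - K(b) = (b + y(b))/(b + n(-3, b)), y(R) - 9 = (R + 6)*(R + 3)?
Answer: -54912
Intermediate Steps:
y(R) = 9 + (3 + R)*(6 + R) (y(R) = 9 + (R + 6)*(R + 3) = 9 + (6 + R)*(3 + R) = 9 + (3 + R)*(6 + R))
K(b) = 8 - (27 + b**2 + 10*b)/(1 + b) (K(b) = 8 - (b + (27 + b**2 + 9*b))/(b - 3/(-3)) = 8 - (27 + b**2 + 10*b)/(b - 3*(-1/3)) = 8 - (27 + b**2 + 10*b)/(b + 1) = 8 - (27 + b**2 + 10*b)/(1 + b))
(K(1)*(-78))*(-64) = (((-19 - 1*1**2 - 2*1)/(1 + 1))*(-78))*(-64) = (((-19 - 1*1 - 2)/2)*(-78))*(-64) = (((-19 - 1 - 2)/2)*(-78))*(-64) = (((1/2)*(-22))*(-78))*(-64) = -11*(-78)*(-64) = 858*(-64) = -54912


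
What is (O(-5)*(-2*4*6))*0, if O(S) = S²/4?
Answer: 0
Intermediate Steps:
O(S) = S²/4 (O(S) = S²*(¼) = S²/4)
(O(-5)*(-2*4*6))*0 = (((¼)*(-5)²)*(-2*4*6))*0 = (((¼)*25)*(-8*6))*0 = ((25/4)*(-48))*0 = -300*0 = 0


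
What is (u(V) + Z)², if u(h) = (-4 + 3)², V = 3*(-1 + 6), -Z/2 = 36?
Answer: 5041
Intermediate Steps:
Z = -72 (Z = -2*36 = -72)
V = 15 (V = 3*5 = 15)
u(h) = 1 (u(h) = (-1)² = 1)
(u(V) + Z)² = (1 - 72)² = (-71)² = 5041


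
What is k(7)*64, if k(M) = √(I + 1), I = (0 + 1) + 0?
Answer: 64*√2 ≈ 90.510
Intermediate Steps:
I = 1 (I = 1 + 0 = 1)
k(M) = √2 (k(M) = √(1 + 1) = √2)
k(7)*64 = √2*64 = 64*√2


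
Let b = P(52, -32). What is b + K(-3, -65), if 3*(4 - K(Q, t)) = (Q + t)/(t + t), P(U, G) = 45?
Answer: 9521/195 ≈ 48.826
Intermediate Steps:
b = 45
K(Q, t) = 4 - (Q + t)/(6*t) (K(Q, t) = 4 - (Q + t)/(3*(t + t)) = 4 - (Q + t)/(3*(2*t)) = 4 - (Q + t)*1/(2*t)/3 = 4 - (Q + t)/(6*t))
b + K(-3, -65) = 45 + (⅙)*(-1*(-3) + 23*(-65))/(-65) = 45 + (⅙)*(-1/65)*(3 - 1495) = 45 + (⅙)*(-1/65)*(-1492) = 45 + 746/195 = 9521/195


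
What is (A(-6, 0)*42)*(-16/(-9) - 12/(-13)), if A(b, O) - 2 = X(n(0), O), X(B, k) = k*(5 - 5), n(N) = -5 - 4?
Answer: 8848/39 ≈ 226.87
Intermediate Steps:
n(N) = -9
X(B, k) = 0 (X(B, k) = k*0 = 0)
A(b, O) = 2 (A(b, O) = 2 + 0 = 2)
(A(-6, 0)*42)*(-16/(-9) - 12/(-13)) = (2*42)*(-16/(-9) - 12/(-13)) = 84*(-16*(-⅑) - 12*(-1/13)) = 84*(16/9 + 12/13) = 84*(316/117) = 8848/39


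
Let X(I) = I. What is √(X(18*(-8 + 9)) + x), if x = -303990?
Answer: 2*I*√75993 ≈ 551.34*I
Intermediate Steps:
√(X(18*(-8 + 9)) + x) = √(18*(-8 + 9) - 303990) = √(18*1 - 303990) = √(18 - 303990) = √(-303972) = 2*I*√75993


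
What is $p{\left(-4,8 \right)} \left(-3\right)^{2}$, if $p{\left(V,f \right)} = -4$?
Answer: $-36$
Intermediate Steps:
$p{\left(-4,8 \right)} \left(-3\right)^{2} = - 4 \left(-3\right)^{2} = \left(-4\right) 9 = -36$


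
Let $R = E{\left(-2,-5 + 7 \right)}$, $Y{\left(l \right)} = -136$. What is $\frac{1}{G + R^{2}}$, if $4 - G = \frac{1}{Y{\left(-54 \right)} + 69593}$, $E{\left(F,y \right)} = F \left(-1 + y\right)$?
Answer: $\frac{69457}{555655} \approx 0.125$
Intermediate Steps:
$R = -2$ ($R = - 2 \left(-1 + \left(-5 + 7\right)\right) = - 2 \left(-1 + 2\right) = \left(-2\right) 1 = -2$)
$G = \frac{277827}{69457}$ ($G = 4 - \frac{1}{-136 + 69593} = 4 - \frac{1}{69457} = \frac{277827}{69457} \approx 4.0$)
$\frac{1}{G + R^{2}} = \frac{1}{\frac{277827}{69457} + \left(-2\right)^{2}} = \frac{1}{\frac{277827}{69457} + 4} = \frac{1}{\frac{555655}{69457}} = \frac{69457}{555655}$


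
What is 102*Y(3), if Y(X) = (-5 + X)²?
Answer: 408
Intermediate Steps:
102*Y(3) = 102*(-5 + 3)² = 102*(-2)² = 102*4 = 408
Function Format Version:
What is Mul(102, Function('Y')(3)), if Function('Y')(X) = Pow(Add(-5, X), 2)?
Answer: 408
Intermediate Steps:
Mul(102, Function('Y')(3)) = Mul(102, Pow(Add(-5, 3), 2)) = Mul(102, Pow(-2, 2)) = Mul(102, 4) = 408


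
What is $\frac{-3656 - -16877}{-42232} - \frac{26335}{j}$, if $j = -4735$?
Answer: $\frac{209915657}{39993704} \approx 5.2487$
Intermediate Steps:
$\frac{-3656 - -16877}{-42232} - \frac{26335}{j} = \frac{-3656 - -16877}{-42232} - \frac{26335}{-4735} = \left(-3656 + 16877\right) \left(- \frac{1}{42232}\right) - - \frac{5267}{947} = 13221 \left(- \frac{1}{42232}\right) + \frac{5267}{947} = - \frac{13221}{42232} + \frac{5267}{947} = \frac{209915657}{39993704}$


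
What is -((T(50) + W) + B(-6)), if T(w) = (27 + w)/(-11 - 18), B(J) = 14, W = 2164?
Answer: -63085/29 ≈ -2175.3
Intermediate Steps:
T(w) = -27/29 - w/29 (T(w) = (27 + w)/(-29) = (27 + w)*(-1/29) = -27/29 - w/29)
-((T(50) + W) + B(-6)) = -(((-27/29 - 1/29*50) + 2164) + 14) = -(((-27/29 - 50/29) + 2164) + 14) = -((-77/29 + 2164) + 14) = -(62679/29 + 14) = -1*63085/29 = -63085/29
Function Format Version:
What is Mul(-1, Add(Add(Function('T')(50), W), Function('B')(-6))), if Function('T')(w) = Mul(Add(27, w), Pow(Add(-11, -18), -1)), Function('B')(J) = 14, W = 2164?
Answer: Rational(-63085, 29) ≈ -2175.3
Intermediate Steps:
Function('T')(w) = Add(Rational(-27, 29), Mul(Rational(-1, 29), w)) (Function('T')(w) = Mul(Add(27, w), Pow(-29, -1)) = Mul(Add(27, w), Rational(-1, 29)) = Add(Rational(-27, 29), Mul(Rational(-1, 29), w)))
Mul(-1, Add(Add(Function('T')(50), W), Function('B')(-6))) = Mul(-1, Add(Add(Add(Rational(-27, 29), Mul(Rational(-1, 29), 50)), 2164), 14)) = Mul(-1, Add(Add(Add(Rational(-27, 29), Rational(-50, 29)), 2164), 14)) = Mul(-1, Add(Add(Rational(-77, 29), 2164), 14)) = Mul(-1, Add(Rational(62679, 29), 14)) = Mul(-1, Rational(63085, 29)) = Rational(-63085, 29)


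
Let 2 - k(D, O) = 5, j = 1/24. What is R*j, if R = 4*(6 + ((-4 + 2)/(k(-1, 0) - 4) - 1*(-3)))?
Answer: 65/42 ≈ 1.5476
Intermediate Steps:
j = 1/24 ≈ 0.041667
k(D, O) = -3 (k(D, O) = 2 - 1*5 = 2 - 5 = -3)
R = 260/7 (R = 4*(6 + ((-4 + 2)/(-3 - 4) - 1*(-3))) = 4*(6 + (-2/(-7) + 3)) = 4*(6 + (-2*(-1/7) + 3)) = 4*(6 + (2/7 + 3)) = 4*(6 + 23/7) = 4*(65/7) = 260/7 ≈ 37.143)
R*j = (260/7)*(1/24) = 65/42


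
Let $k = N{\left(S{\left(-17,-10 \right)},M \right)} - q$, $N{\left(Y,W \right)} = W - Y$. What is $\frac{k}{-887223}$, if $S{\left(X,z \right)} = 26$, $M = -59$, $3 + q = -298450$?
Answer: $- \frac{2688}{7993} \approx -0.33629$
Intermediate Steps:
$q = -298453$ ($q = -3 - 298450 = -298453$)
$k = 298368$ ($k = \left(-59 - 26\right) - -298453 = \left(-59 - 26\right) + 298453 = -85 + 298453 = 298368$)
$\frac{k}{-887223} = \frac{298368}{-887223} = 298368 \left(- \frac{1}{887223}\right) = - \frac{2688}{7993}$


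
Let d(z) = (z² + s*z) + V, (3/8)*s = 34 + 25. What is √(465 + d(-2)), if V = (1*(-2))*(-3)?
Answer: √1443/3 ≈ 12.662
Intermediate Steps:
s = 472/3 (s = 8*(34 + 25)/3 = (8/3)*59 = 472/3 ≈ 157.33)
V = 6 (V = -2*(-3) = 6)
d(z) = 6 + z² + 472*z/3 (d(z) = (z² + 472*z/3) + 6 = 6 + z² + 472*z/3)
√(465 + d(-2)) = √(465 + (6 + (-2)² + (472/3)*(-2))) = √(465 + (6 + 4 - 944/3)) = √(465 - 914/3) = √(481/3) = √1443/3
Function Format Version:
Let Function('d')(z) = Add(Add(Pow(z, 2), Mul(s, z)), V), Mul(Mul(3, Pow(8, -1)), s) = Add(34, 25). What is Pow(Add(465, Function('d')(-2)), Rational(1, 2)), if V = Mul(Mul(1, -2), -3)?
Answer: Mul(Rational(1, 3), Pow(1443, Rational(1, 2))) ≈ 12.662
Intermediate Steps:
s = Rational(472, 3) (s = Mul(Rational(8, 3), Add(34, 25)) = Mul(Rational(8, 3), 59) = Rational(472, 3) ≈ 157.33)
V = 6 (V = Mul(-2, -3) = 6)
Function('d')(z) = Add(6, Pow(z, 2), Mul(Rational(472, 3), z)) (Function('d')(z) = Add(Add(Pow(z, 2), Mul(Rational(472, 3), z)), 6) = Add(6, Pow(z, 2), Mul(Rational(472, 3), z)))
Pow(Add(465, Function('d')(-2)), Rational(1, 2)) = Pow(Add(465, Add(6, Pow(-2, 2), Mul(Rational(472, 3), -2))), Rational(1, 2)) = Pow(Add(465, Add(6, 4, Rational(-944, 3))), Rational(1, 2)) = Pow(Add(465, Rational(-914, 3)), Rational(1, 2)) = Pow(Rational(481, 3), Rational(1, 2)) = Mul(Rational(1, 3), Pow(1443, Rational(1, 2)))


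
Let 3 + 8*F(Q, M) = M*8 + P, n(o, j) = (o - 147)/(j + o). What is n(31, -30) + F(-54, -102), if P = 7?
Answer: -435/2 ≈ -217.50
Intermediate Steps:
n(o, j) = (-147 + o)/(j + o)
F(Q, M) = ½ + M (F(Q, M) = -3/8 + (M*8 + 7)/8 = -3/8 + (8*M + 7)/8 = -3/8 + (7 + 8*M)/8 = -3/8 + (7/8 + M) = ½ + M)
n(31, -30) + F(-54, -102) = (-147 + 31)/(-30 + 31) + (½ - 102) = -116/1 - 203/2 = 1*(-116) - 203/2 = -116 - 203/2 = -435/2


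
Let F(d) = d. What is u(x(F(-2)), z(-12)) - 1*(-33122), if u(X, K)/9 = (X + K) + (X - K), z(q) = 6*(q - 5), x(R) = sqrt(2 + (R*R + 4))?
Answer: 33122 + 18*sqrt(10) ≈ 33179.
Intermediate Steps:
x(R) = sqrt(6 + R**2) (x(R) = sqrt(2 + (R**2 + 4)) = sqrt(2 + (4 + R**2)) = sqrt(6 + R**2))
z(q) = -30 + 6*q (z(q) = 6*(-5 + q) = -30 + 6*q)
u(X, K) = 18*X (u(X, K) = 9*((X + K) + (X - K)) = 9*((K + X) + (X - K)) = 9*(2*X) = 18*X)
u(x(F(-2)), z(-12)) - 1*(-33122) = 18*sqrt(6 + (-2)**2) - 1*(-33122) = 18*sqrt(6 + 4) + 33122 = 18*sqrt(10) + 33122 = 33122 + 18*sqrt(10)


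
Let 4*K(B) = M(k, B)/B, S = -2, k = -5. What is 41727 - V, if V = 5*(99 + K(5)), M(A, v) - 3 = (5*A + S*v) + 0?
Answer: 41240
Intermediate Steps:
M(A, v) = 3 - 2*v + 5*A (M(A, v) = 3 + ((5*A - 2*v) + 0) = 3 + ((-2*v + 5*A) + 0) = 3 + (-2*v + 5*A) = 3 - 2*v + 5*A)
K(B) = (-22 - 2*B)/(4*B) (K(B) = ((3 - 2*B + 5*(-5))/B)/4 = ((3 - 2*B - 25)/B)/4 = ((-22 - 2*B)/B)/4 = (-22 - 2*B)/(4*B))
V = 487 (V = 5*(99 + (½)*(-11 - 1*5)/5) = 5*(99 + (½)*(⅕)*(-11 - 5)) = 5*(99 + (½)*(⅕)*(-16)) = 5*(99 - 8/5) = 5*(487/5) = 487)
41727 - V = 41727 - 1*487 = 41727 - 487 = 41240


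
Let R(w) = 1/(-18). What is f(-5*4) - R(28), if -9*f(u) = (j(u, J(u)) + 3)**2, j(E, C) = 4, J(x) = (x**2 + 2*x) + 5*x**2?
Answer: -97/18 ≈ -5.3889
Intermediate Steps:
R(w) = -1/18
J(x) = 2*x + 6*x**2
f(u) = -49/9 (f(u) = -(4 + 3)**2/9 = -1/9*7**2 = -1/9*49 = -49/9)
f(-5*4) - R(28) = -49/9 - 1*(-1/18) = -49/9 + 1/18 = -97/18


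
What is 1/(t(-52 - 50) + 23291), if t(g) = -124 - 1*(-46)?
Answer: 1/23213 ≈ 4.3079e-5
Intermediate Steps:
t(g) = -78 (t(g) = -124 + 46 = -78)
1/(t(-52 - 50) + 23291) = 1/(-78 + 23291) = 1/23213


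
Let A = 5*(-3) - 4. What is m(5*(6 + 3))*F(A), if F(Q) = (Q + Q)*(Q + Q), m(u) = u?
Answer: 64980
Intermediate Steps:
A = -19 (A = -15 - 4 = -19)
F(Q) = 4*Q**2 (F(Q) = (2*Q)*(2*Q) = 4*Q**2)
m(5*(6 + 3))*F(A) = (5*(6 + 3))*(4*(-19)**2) = (5*9)*(4*361) = 45*1444 = 64980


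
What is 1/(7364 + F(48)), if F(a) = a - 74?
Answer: 1/7338 ≈ 0.00013628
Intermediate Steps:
F(a) = -74 + a
1/(7364 + F(48)) = 1/(7364 + (-74 + 48)) = 1/(7364 - 26) = 1/7338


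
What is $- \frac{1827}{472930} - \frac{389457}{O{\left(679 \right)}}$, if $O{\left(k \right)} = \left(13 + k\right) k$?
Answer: $- \frac{92522173923}{111107336620} \approx -0.83273$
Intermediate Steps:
$O{\left(k \right)} = k \left(13 + k\right)$
$- \frac{1827}{472930} - \frac{389457}{O{\left(679 \right)}} = - \frac{1827}{472930} - \frac{389457}{679 \left(13 + 679\right)} = \left(-1827\right) \frac{1}{472930} - \frac{389457}{679 \cdot 692} = - \frac{1827}{472930} - \frac{389457}{469868} = - \frac{92522173923}{111107336620}$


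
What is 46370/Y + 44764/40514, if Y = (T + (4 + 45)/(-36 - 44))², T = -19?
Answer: 6066728510702/49867892577 ≈ 121.66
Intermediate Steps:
Y = 2461761/6400 (Y = (-19 + (4 + 45)/(-36 - 44))² = (-19 + 49/(-80))² = (-19 + 49*(-1/80))² = (-19 - 49/80)² = (-1569/80)² = 2461761/6400 ≈ 384.65)
46370/Y + 44764/40514 = 46370/(2461761/6400) + 44764/40514 = 46370*(6400/2461761) + 44764*(1/40514) = 296768000/2461761 + 22382/20257 = 6066728510702/49867892577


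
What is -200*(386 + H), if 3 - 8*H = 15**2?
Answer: -71650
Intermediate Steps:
H = -111/4 (H = 3/8 - 1/8*15**2 = 3/8 - 1/8*225 = 3/8 - 225/8 = -111/4 ≈ -27.750)
-200*(386 + H) = -200*(386 - 111/4) = -200*1433/4 = -71650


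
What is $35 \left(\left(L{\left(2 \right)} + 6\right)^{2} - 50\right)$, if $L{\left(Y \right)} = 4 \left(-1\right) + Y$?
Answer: $-1190$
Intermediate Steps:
$L{\left(Y \right)} = -4 + Y$
$35 \left(\left(L{\left(2 \right)} + 6\right)^{2} - 50\right) = 35 \left(\left(\left(-4 + 2\right) + 6\right)^{2} - 50\right) = 35 \left(\left(-2 + 6\right)^{2} - 50\right) = 35 \left(4^{2} - 50\right) = 35 \left(16 - 50\right) = 35 \left(-34\right) = -1190$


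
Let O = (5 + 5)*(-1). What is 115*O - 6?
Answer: -1156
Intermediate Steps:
O = -10 (O = 10*(-1) = -10)
115*O - 6 = 115*(-10) - 6 = -1150 - 6 = -1156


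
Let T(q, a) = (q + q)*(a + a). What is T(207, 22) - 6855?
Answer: 11361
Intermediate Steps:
T(q, a) = 4*a*q (T(q, a) = (2*q)*(2*a) = 4*a*q)
T(207, 22) - 6855 = 4*22*207 - 6855 = 18216 - 6855 = 11361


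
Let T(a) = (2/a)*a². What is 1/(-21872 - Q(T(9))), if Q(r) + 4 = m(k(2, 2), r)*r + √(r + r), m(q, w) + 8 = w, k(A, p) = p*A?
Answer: -1/22054 ≈ -4.5343e-5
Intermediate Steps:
T(a) = 2*a
k(A, p) = A*p
m(q, w) = -8 + w
Q(r) = -4 + r*(-8 + r) + √2*√r (Q(r) = -4 + ((-8 + r)*r + √(r + r)) = -4 + (r*(-8 + r) + √(2*r)) = -4 + (r*(-8 + r) + √2*√r) = -4 + r*(-8 + r) + √2*√r)
1/(-21872 - Q(T(9))) = 1/(-21872 - (-4 + (2*9)*(-8 + 2*9) + √2*√(2*9))) = 1/(-21872 - (-4 + 18*(-8 + 18) + √2*√18)) = 1/(-21872 - (-4 + 18*10 + √2*(3*√2))) = 1/(-21872 - (-4 + 180 + 6)) = 1/(-21872 - 1*182) = 1/(-21872 - 182) = 1/(-22054) = -1/22054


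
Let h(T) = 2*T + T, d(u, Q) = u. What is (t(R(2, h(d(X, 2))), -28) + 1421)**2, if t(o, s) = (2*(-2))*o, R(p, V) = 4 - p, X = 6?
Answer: 1996569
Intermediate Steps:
h(T) = 3*T
t(o, s) = -4*o
(t(R(2, h(d(X, 2))), -28) + 1421)**2 = (-4*(4 - 1*2) + 1421)**2 = (-4*(4 - 2) + 1421)**2 = (-4*2 + 1421)**2 = (-8 + 1421)**2 = 1413**2 = 1996569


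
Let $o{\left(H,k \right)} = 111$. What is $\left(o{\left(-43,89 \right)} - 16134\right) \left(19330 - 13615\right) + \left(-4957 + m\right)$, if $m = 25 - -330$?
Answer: $-91576047$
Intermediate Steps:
$m = 355$ ($m = 25 + 330 = 355$)
$\left(o{\left(-43,89 \right)} - 16134\right) \left(19330 - 13615\right) + \left(-4957 + m\right) = \left(111 - 16134\right) \left(19330 - 13615\right) + \left(-4957 + 355\right) = \left(-16023\right) 5715 - 4602 = -91571445 - 4602 = -91576047$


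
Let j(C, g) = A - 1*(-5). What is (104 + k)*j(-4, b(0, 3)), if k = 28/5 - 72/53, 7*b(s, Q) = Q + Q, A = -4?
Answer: 28684/265 ≈ 108.24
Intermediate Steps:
b(s, Q) = 2*Q/7 (b(s, Q) = (Q + Q)/7 = (2*Q)/7 = 2*Q/7)
j(C, g) = 1 (j(C, g) = -4 - 1*(-5) = -4 + 5 = 1)
k = 1124/265 (k = 28*(⅕) - 72*1/53 = 28/5 - 72/53 = 1124/265 ≈ 4.2415)
(104 + k)*j(-4, b(0, 3)) = (104 + 1124/265)*1 = (28684/265)*1 = 28684/265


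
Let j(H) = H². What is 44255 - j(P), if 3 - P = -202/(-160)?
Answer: 283212679/6400 ≈ 44252.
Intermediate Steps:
P = 139/80 (P = 3 - (-202)/(-160) = 3 - (-202)*(-1)/160 = 3 - 1*101/80 = 3 - 101/80 = 139/80 ≈ 1.7375)
44255 - j(P) = 44255 - (139/80)² = 44255 - 1*19321/6400 = 44255 - 19321/6400 = 283212679/6400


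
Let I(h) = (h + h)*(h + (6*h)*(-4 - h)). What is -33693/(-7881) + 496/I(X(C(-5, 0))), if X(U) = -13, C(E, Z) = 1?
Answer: 105043641/24417965 ≈ 4.3019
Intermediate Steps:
I(h) = 2*h*(h + 6*h*(-4 - h)) (I(h) = (2*h)*(h + 6*h*(-4 - h)) = 2*h*(h + 6*h*(-4 - h)))
-33693/(-7881) + 496/I(X(C(-5, 0))) = -33693/(-7881) + 496/(((-13)²*(-46 - 12*(-13)))) = -33693*(-1/7881) + 496/((169*(-46 + 156))) = 11231/2627 + 496/((169*110)) = 11231/2627 + 496/18590 = 11231/2627 + 496*(1/18590) = 11231/2627 + 248/9295 = 105043641/24417965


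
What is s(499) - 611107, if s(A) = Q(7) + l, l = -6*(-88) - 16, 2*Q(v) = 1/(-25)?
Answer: -30529751/50 ≈ -6.1060e+5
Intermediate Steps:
Q(v) = -1/50 (Q(v) = (½)/(-25) = (½)*(-1/25) = -1/50)
l = 512 (l = 528 - 16 = 512)
s(A) = 25599/50 (s(A) = -1/50 + 512 = 25599/50)
s(499) - 611107 = 25599/50 - 611107 = -30529751/50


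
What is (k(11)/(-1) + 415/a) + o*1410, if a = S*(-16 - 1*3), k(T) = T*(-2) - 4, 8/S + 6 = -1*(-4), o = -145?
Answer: -15535809/76 ≈ -2.0442e+5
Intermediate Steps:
S = -4 (S = 8/(-6 - 1*(-4)) = 8/(-6 + 4) = 8/(-2) = 8*(-1/2) = -4)
k(T) = -4 - 2*T (k(T) = -2*T - 4 = -4 - 2*T)
a = 76 (a = -4*(-16 - 1*3) = -4*(-16 - 3) = -4*(-19) = 76)
(k(11)/(-1) + 415/a) + o*1410 = ((-4 - 2*11)/(-1) + 415/76) - 145*1410 = ((-4 - 22)*(-1) + 415*(1/76)) - 204450 = (-26*(-1) + 415/76) - 204450 = (26 + 415/76) - 204450 = 2391/76 - 204450 = -15535809/76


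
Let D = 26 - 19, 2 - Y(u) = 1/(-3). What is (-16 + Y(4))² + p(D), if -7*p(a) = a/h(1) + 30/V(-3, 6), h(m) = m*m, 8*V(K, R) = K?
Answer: 12424/63 ≈ 197.21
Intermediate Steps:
V(K, R) = K/8
h(m) = m²
Y(u) = 7/3 (Y(u) = 2 - 1/(-3) = 2 - 1*(-⅓) = 2 + ⅓ = 7/3)
D = 7
p(a) = 80/7 - a/7 (p(a) = -(a/(1²) + 30/(((⅛)*(-3))))/7 = -(a/1 + 30/(-3/8))/7 = -(a*1 + 30*(-8/3))/7 = -(a - 80)/7 = -(-80 + a)/7 = 80/7 - a/7)
(-16 + Y(4))² + p(D) = (-16 + 7/3)² + (80/7 - ⅐*7) = (-41/3)² + (80/7 - 1) = 1681/9 + 73/7 = 12424/63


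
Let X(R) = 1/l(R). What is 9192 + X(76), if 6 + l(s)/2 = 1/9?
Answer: 974343/106 ≈ 9191.9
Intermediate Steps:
l(s) = -106/9 (l(s) = -12 + 2/9 = -106/9)
X(R) = -9/106 (X(R) = 1/(-106/9) = -9/106)
9192 + X(76) = 9192 - 9/106 = 974343/106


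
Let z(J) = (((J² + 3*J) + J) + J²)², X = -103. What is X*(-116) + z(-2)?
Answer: 11948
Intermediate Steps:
z(J) = (2*J² + 4*J)² (z(J) = ((J² + 4*J) + J²)² = (2*J² + 4*J)²)
X*(-116) + z(-2) = -103*(-116) + 4*(-2)²*(2 - 2)² = 11948 + 4*4*0² = 11948 + 4*4*0 = 11948 + 0 = 11948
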